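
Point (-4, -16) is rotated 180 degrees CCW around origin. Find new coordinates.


cos(180) = -1, sin(180) = 0
x' = -4*(-1) + 16*0 = 4
y' = -4*0 - 16*(-1) = 16

(4, 16)


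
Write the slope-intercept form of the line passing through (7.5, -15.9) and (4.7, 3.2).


m = (19.1)/(-2.8) = -6.8214
b = y1 - m*x1 = -15.9 - (19.1*7.5)/(-2.8) = -15.9 + 51.1607 = 35.2607

y = -6.8214x + 35.2607


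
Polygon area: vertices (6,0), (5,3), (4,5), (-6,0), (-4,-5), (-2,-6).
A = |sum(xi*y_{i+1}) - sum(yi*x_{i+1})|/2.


sum(xi*y_{i+1}) = 6*3 + 5*5 + 4*0 - 6*(-5) - 4*(-6) - 2*0 = 97
sum(yi*x_{i+1}) = 0*5 + 3*4 + 5*(-6) + 0*(-4) - 5*(-2) - 6*6 = -44
Area = |97 + 44|/2 = 141/2 = 70.5000

70.5000 sq units


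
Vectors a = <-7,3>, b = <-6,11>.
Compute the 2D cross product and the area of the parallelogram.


cross = -7*11 - 3*(-6) = -77 + 18 = -59
Parallelogram area = |-59| = 59

cross = -59, parallelogram area = 59


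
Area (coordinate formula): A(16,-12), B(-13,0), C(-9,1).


16*(0-1) = -16
-13*(1+ 12) = -169
-9*(-12-0) = 108
sum = -77
Area = |-77|/2 = 38.5000

38.5000 sq units


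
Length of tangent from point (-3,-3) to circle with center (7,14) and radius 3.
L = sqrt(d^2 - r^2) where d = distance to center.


d = sqrt((-3-7)^2 + (-3-14)^2) = sqrt(100+289) = 19.7231
L = sqrt(389.0000 - 9) = sqrt(380.0000) = 19.4936

19.4936


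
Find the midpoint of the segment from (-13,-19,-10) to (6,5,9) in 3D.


Mx = (-13+6)/2 = -3.5000
My = (-19+5)/2 = -7.0000
Mz = (-10+9)/2 = -0.5000

M = (-3.5000, -7.0000, -0.5000)


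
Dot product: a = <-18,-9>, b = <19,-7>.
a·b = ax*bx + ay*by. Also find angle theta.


a·b = -18*19 - 9*(-7) = -342 + 63 = -279
|a| = sqrt(324+81) = 20.1246
|b| = sqrt(361+49) = 20.2485
cos(theta) = -279/(sqrt(405)*sqrt(410)) = -279/sqrt(166050) = -0.684675
theta = arccos(-279/sqrt(166050)) = 133.2101 degrees

a·b = -279, theta = 133.2101 deg


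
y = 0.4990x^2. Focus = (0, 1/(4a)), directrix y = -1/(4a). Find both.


a = 0.4990
1/(4a) = 0.5010
Focus = (0, 0.5010)
Directrix: y = -0.5010

Focus = (0, 0.5010), Directrix: y = -0.5010


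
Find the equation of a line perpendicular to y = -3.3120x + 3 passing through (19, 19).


Perpendicular slope = -1/m1 = -1/(-3.3120) = 0.3019
b2 = y0 - m2*x0 = 19 + 19/(-3.3120) = 19 - 5.7367 = 13.2633

y = 0.3019x + 13.2633


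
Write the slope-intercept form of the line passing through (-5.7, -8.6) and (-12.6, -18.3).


m = (-9.7)/(-6.9) = 1.4058
b = y1 - m*x1 = -8.6 - (-9.7*(-5.7))/(-6.9) = -8.6 + 8.0130 = -0.5870

y = 1.4058x - 0.5870


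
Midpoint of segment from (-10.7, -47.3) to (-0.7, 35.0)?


Mx = (-10.7 - 0.7)/2 = -11.4/2 = -5.7000
My = (-47.3 + 35.0)/2 = -12.3/2 = -6.1500

(-5.7000, -6.1500)


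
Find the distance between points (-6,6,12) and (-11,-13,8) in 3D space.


dx=-5, dy=-19, dz=-4
d = sqrt(25+361+16) = sqrt(402) = 20.0499

20.0499


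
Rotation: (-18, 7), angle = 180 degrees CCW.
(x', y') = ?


cos(180) = -1, sin(180) = 0
x' = -18*(-1) - 7*0 = 18
y' = -18*0 + 7*(-1) = -7

(18, -7)


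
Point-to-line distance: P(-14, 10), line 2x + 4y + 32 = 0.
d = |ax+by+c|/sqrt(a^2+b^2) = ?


|2*(-14) + 4*10 + 32| = |44| = 44
sqrt(4 + 16) = sqrt(20) = 4.4721
d = 44/sqrt(20) = 9.8387

9.8387


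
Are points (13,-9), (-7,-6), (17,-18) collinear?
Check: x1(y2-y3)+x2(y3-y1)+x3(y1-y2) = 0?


13*(-6+ 18) - 7*(-18+ 9) + 17*(-9+ 6)
= 156 + 63 - 51 = 168

No, not collinear (determinant = 168)


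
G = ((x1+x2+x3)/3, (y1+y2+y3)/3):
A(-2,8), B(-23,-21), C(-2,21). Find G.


Gx = (-2- 23- 2)/3 = -27/3 = -9.0000
Gy = (8- 21+21)/3 = 8/3 = 2.6667

G = (-9.0000, 2.6667)


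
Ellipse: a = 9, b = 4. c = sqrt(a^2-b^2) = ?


c^2 = 9^2 - 4^2 = 81 - 16 = 65
c = sqrt(65) = 8.0623

c = 8.0623


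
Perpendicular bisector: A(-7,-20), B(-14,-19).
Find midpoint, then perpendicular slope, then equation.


Midpoint = (-10.5, -19.5)
Slope of AB = dy/dx = 1/(-7) = -0.1429
Perp slope = -dx/dy = 7/1 = 7.0000
b = My - (perp slope)*Mx = -19.5 + (-7*(-10.5))/1 = -19.5 + 73.5000 = 54.0000

y = 7.0000x + 54.0000


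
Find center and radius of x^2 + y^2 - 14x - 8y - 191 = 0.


h = -D/2 = 14/2 = 7
k = -E/2 = 8/2 = 4
r^2 = h^2 + k^2 - F = 49 + 16 + 191 = 256
r = 16

Center (7, 4), radius = 16


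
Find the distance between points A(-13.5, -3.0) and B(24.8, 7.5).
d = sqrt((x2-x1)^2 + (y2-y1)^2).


dx = 24.8 + 13.5 = 38.3
dy = 7.5 + 3.0 = 10.5
d = sqrt(1466.89 + 110.25) = sqrt(1577.14) = 39.7132

39.7132


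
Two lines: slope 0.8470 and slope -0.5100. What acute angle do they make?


m1-m2 = 1.357
1+m1*m2 = 0.56803
tan(theta) = |1.357/0.56803| = 2.388958
theta = arctan(|1.357/0.56803|) = 67.2862 degrees (acute angle)

67.2862 degrees


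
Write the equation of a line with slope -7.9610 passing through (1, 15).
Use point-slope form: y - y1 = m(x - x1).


y - 15 = -7.9610(x - 1)
y = -7.9610x + 15 + 7.9610*1
y = -7.9610x + 22.9610

y = -7.9610x + 22.9610


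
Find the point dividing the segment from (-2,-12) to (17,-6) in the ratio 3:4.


Px = (3*17 + 4*(-2))/7 = 43/7 = 6.1429
Py = (3*(-6) + 4*(-12))/7 = -66/7 = -9.4286

P = (6.1429, -9.4286)


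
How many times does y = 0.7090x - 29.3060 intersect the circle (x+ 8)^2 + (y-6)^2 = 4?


Substitute y = 0.7090x - 29.3060: (x+ 8)^2 + (0.7090x- 29.3060-6)^2 = 4
Expand to Ax^2 + Bx + C = 0, where b-k = -35.306
A = 1+m^2 = 1.502681
B = 2(m(b-k) - h) = 2(0.7090*(-35.306) + 8) = -34.063908
C = h^2 + (b-k)^2 - r^2 = 64 + 1246.513636 - 4 = 1306.513636
disc = B^2-4AC = 1160.3498 - 7853.0929 = -6692.7431
disc < 0

0 intersection points


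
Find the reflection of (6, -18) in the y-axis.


Reflection rule for y-axis: (-x, y)
(6, -18) -> (-6, -18)

(-6, -18)


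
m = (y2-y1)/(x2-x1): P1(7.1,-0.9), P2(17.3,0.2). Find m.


dy = 0.2 + 0.9 = 1.1
dx = 17.3 - 7.1 = 10.2
m = 1.1/10.2 = 0.1078

m = 0.1078


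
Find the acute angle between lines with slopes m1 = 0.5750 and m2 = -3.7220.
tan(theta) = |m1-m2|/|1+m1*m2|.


m1-m2 = 4.297
1+m1*m2 = -1.14015
tan(theta) = |4.297/(-1.14015)| = 3.768802
theta = arctan(|4.297/(-1.14015)|) = 75.1398 degrees (acute angle)

75.1398 degrees


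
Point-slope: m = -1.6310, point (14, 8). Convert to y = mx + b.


y - 8 = -1.6310(x - 14)
y = -1.6310x + 8 + 1.6310*14
y = -1.6310x + 30.8340

y = -1.6310x + 30.8340


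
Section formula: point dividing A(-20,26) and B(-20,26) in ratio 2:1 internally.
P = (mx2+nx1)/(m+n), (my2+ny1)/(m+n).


Px = (2*(-20) + 1*(-20))/3 = -60/3 = -20.0000
Py = (2*26 + 1*26)/3 = 78/3 = 26.0000

P = (-20.0000, 26.0000)


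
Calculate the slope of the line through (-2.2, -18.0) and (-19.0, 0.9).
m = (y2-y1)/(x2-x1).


dy = 0.9 + 18.0 = 18.9
dx = -19.0 + 2.2 = -16.8
m = 18.9/(-16.8) = -1.1250

m = -1.1250


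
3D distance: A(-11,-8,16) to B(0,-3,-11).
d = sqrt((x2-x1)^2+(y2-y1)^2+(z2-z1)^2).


dx=11, dy=5, dz=-27
d = sqrt(121+25+729) = sqrt(875) = 29.5804

29.5804


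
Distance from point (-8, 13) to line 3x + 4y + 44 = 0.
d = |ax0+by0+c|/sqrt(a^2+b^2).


|3*(-8) + 4*13 + 44| = |72| = 72
sqrt(9 + 16) = sqrt(25) = 5.0000
d = 72/sqrt(25) = 14.4000

14.4000


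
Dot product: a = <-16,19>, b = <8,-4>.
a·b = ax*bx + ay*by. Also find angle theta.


a·b = -16*8 + 19*(-4) = -128 - 76 = -204
|a| = sqrt(256+361) = 24.8395
|b| = sqrt(64+16) = 8.9443
cos(theta) = -204/(sqrt(617)*sqrt(80)) = -204/sqrt(49360) = -0.918211
theta = arccos(-204/sqrt(49360)) = 156.6660 degrees

a·b = -204, theta = 156.6660 deg


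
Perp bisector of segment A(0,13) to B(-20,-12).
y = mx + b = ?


Midpoint = (-10, 0.5)
Slope of AB = dy/dx = -25/(-20) = 1.2500
Perp slope = -dx/dy = -20/25 = -0.8000
b = My - (perp slope)*Mx = 0.5 + (-20*(-10))/(-25) = 0.5 - 8.0000 = -7.5000

y = -0.8000x - 7.5000


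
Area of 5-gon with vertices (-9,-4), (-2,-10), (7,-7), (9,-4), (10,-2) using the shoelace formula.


sum(xi*y_{i+1}) = -9*(-10) - 2*(-7) + 7*(-4) + 9*(-2) + 10*(-4) = 18
sum(yi*x_{i+1}) = -4*(-2) - 10*7 - 7*9 - 4*10 - 2*(-9) = -147
Area = |18 + 147|/2 = 165/2 = 82.5000

82.5000 sq units


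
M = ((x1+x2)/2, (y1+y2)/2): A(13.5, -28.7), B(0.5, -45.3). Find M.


Mx = (13.5 + 0.5)/2 = 14.0/2 = 7.0000
My = (-28.7 - 45.3)/2 = -74.0/2 = -37.0000

(7.0000, -37.0000)


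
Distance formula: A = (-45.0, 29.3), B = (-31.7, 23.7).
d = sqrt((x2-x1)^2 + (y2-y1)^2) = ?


dx = -31.7 + 45.0 = 13.3
dy = 23.7 - 29.3 = -5.6
d = sqrt(176.89 + 31.36) = sqrt(208.25) = 14.4309

14.4309


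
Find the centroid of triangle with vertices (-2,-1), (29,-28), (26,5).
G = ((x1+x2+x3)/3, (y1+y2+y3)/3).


Gx = (-2+29+26)/3 = 53/3 = 17.6667
Gy = (-1- 28+5)/3 = -24/3 = -8.0000

G = (17.6667, -8.0000)


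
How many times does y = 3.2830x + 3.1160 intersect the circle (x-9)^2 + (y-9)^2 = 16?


Substitute y = 3.2830x + 3.1160: (x-9)^2 + (3.2830x+3.1160-9)^2 = 16
Expand to Ax^2 + Bx + C = 0, where b-k = -5.884
A = 1+m^2 = 11.778089
B = 2(m(b-k) - h) = 2(3.2830*(-5.884) - 9) = -56.634344
C = h^2 + (b-k)^2 - r^2 = 81 + 34.621456 - 16 = 99.621456
disc = B^2-4AC = 3207.4489 - 4693.4015 = -1485.9526
disc < 0

0 intersection points


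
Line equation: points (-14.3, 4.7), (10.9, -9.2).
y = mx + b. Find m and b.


m = (-13.9)/(25.2) = -0.5516
b = y1 - m*x1 = 4.7 - (-13.9*(-14.3))/(25.2) = 4.7 - 7.8877 = -3.1877

y = -0.5516x - 3.1877


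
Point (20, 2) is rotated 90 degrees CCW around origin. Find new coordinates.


cos(90) = 0, sin(90) = 1
x' = 20*0 - 2*1 = -2
y' = 20*1 + 2*0 = 20

(-2, 20)


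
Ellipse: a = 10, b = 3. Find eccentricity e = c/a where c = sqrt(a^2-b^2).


c = sqrt(100-9) = sqrt(91) = 9.5394
e = c/a = sqrt(91)/10 = 0.9539

e = 0.9539


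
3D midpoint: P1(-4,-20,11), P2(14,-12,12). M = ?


Mx = (-4+14)/2 = 5.0000
My = (-20- 12)/2 = -16.0000
Mz = (11+12)/2 = 11.5000

M = (5.0000, -16.0000, 11.5000)


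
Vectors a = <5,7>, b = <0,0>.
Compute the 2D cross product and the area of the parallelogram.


cross = 5*0 - 7*0 = 0 - 0 = 0
Parallelogram area = |0| = 0

cross = 0, parallelogram area = 0


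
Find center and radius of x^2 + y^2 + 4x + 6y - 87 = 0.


h = -D/2 = -4/2 = -2
k = -E/2 = -6/2 = -3
r^2 = h^2 + k^2 - F = 4 + 9 + 87 = 100
r = 10

Center (-2, -3), radius = 10


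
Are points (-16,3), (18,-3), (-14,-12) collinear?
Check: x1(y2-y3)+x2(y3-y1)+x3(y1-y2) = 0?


-16*(-3+ 12) + 18*(-12-3) - 14*(3+ 3)
= -144 - 270 - 84 = -498

No, not collinear (determinant = -498)


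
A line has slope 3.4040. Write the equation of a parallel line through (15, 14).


Parallel lines have equal slopes.
m2 = 3.4040
b2 = 14 - 3.4040*15 = -37.0600

y = 3.4040x - 37.0600


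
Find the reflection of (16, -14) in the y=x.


Reflection rule for y=x: (y, x)
(16, -14) -> (-14, 16)

(-14, 16)


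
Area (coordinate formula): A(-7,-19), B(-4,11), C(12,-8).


-7*(11+ 8) = -133
-4*(-8+ 19) = -44
12*(-19-11) = -360
sum = -537
Area = |-537|/2 = 268.5000

268.5000 sq units


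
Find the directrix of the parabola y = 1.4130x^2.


a = 1.4130
1/(4a) = 0.1769
directrix: y = -0.1769 = -0.1769

y = -0.1769


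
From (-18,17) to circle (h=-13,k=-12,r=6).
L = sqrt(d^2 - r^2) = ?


d = sqrt((-18+ 13)^2 + (17+ 12)^2) = sqrt(25+841) = 29.4279
L = sqrt(866.0000 - 36) = sqrt(830.0000) = 28.8097

28.8097


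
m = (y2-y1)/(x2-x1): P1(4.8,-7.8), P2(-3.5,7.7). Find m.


dy = 7.7 + 7.8 = 15.5
dx = -3.5 - 4.8 = -8.3
m = 15.5/(-8.3) = -1.8675

m = -1.8675


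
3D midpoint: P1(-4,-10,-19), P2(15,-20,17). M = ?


Mx = (-4+15)/2 = 5.5000
My = (-10- 20)/2 = -15.0000
Mz = (-19+17)/2 = -1.0000

M = (5.5000, -15.0000, -1.0000)


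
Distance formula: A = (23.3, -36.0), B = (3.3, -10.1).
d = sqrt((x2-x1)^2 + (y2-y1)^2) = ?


dx = 3.3 - 23.3 = -20.0
dy = -10.1 + 36.0 = 25.9
d = sqrt(400.0 + 670.81) = sqrt(1070.81) = 32.7232

32.7232


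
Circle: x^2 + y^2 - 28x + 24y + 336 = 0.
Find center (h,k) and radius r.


h = -D/2 = 28/2 = 14
k = -E/2 = -24/2 = -12
r^2 = h^2 + k^2 - F = 196 + 144 - 336 = 4
r = 2

Center (14, -12), radius = 2


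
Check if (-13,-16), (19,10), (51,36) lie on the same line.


-13*(10-36) + 19*(36+ 16) + 51*(-16-10)
= 338 + 988 - 1326 = 0

Yes, collinear (determinant = 0)


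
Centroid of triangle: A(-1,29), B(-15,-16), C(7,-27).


Gx = (-1- 15+7)/3 = -9/3 = -3.0000
Gy = (29- 16- 27)/3 = -14/3 = -4.6667

G = (-3.0000, -4.6667)


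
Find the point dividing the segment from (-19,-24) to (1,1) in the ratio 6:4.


Px = (6*1 + 4*(-19))/10 = -70/10 = -7.0000
Py = (6*1 + 4*(-24))/10 = -90/10 = -9.0000

P = (-7.0000, -9.0000)


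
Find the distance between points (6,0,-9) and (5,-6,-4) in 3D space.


dx=-1, dy=-6, dz=5
d = sqrt(1+36+25) = sqrt(62) = 7.8740

7.8740


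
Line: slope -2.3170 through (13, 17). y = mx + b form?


y - 17 = -2.3170(x - 13)
y = -2.3170x + 17 + 2.3170*13
y = -2.3170x + 47.1210

y = -2.3170x + 47.1210


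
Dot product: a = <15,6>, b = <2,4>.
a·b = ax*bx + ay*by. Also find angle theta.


a·b = 15*2 + 6*4 = 30 + 24 = 54
|a| = sqrt(225+36) = 16.1555
|b| = sqrt(4+16) = 4.4721
cos(theta) = 54/(sqrt(261)*sqrt(20)) = 54/sqrt(5220) = 0.747409
theta = arccos(54/sqrt(5220)) = 41.6335 degrees

a·b = 54, theta = 41.6335 deg


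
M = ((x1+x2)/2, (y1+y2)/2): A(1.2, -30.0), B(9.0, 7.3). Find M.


Mx = (1.2 + 9.0)/2 = 10.2/2 = 5.1000
My = (-30.0 + 7.3)/2 = -22.7/2 = -11.3500

(5.1000, -11.3500)


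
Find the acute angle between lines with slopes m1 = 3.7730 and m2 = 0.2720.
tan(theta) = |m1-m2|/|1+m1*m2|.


m1-m2 = 3.501
1+m1*m2 = 2.026256
tan(theta) = |3.501/2.026256| = 1.727817
theta = arctan(|3.501/2.026256|) = 59.9392 degrees (acute angle)

59.9392 degrees


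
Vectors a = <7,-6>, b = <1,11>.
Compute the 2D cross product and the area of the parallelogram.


cross = 7*11 + 6*1 = 77 + 6 = 83
Parallelogram area = |83| = 83

cross = 83, parallelogram area = 83


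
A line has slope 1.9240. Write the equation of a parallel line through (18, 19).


Parallel lines have equal slopes.
m2 = 1.9240
b2 = 19 - 1.9240*18 = -15.6320

y = 1.9240x - 15.6320


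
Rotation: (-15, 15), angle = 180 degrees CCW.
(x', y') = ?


cos(180) = -1, sin(180) = 0
x' = -15*(-1) - 15*0 = 15
y' = -15*0 + 15*(-1) = -15

(15, -15)


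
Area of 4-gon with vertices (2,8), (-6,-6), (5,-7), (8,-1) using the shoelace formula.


sum(xi*y_{i+1}) = 2*(-6) - 6*(-7) + 5*(-1) + 8*8 = 89
sum(yi*x_{i+1}) = 8*(-6) - 6*5 - 7*8 - 1*2 = -136
Area = |89 + 136|/2 = 225/2 = 112.5000

112.5000 sq units


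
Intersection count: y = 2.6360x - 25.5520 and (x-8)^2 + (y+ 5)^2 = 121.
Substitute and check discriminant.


Substitute y = 2.6360x - 25.5520: (x-8)^2 + (2.6360x- 25.5520+ 5)^2 = 121
Expand to Ax^2 + Bx + C = 0, where b-k = -20.552
A = 1+m^2 = 7.948496
B = 2(m(b-k) - h) = 2(2.6360*(-20.552) - 8) = -124.350144
C = h^2 + (b-k)^2 - r^2 = 64 + 422.384704 - 121 = 365.384704
disc = B^2-4AC = 15462.9583 - 11617.0354 = 3845.9229
disc > 0

2 intersection points


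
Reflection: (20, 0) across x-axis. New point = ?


Reflection rule for x-axis: (x, -y)
(20, 0) -> (20, 0)

(20, 0)


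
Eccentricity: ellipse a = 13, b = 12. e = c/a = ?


c = sqrt(169-144) = sqrt(25) = 5.0000
e = c/a = 5/13 = 0.3846

e = 0.3846


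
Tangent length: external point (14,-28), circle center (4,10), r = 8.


d = sqrt((14-4)^2 + (-28-10)^2) = sqrt(100+1444) = 39.2938
L = sqrt(1544.0000 - 64) = sqrt(1480.0000) = 38.4708

38.4708


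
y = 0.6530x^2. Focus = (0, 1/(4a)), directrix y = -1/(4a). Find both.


a = 0.6530
1/(4a) = 0.3828
Focus = (0, 0.3828)
Directrix: y = -0.3828

Focus = (0, 0.3828), Directrix: y = -0.3828


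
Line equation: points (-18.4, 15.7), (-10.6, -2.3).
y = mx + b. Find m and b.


m = (-18.0)/(7.8) = -2.3077
b = y1 - m*x1 = 15.7 - (-18.0*(-18.4))/(7.8) = 15.7 - 42.4615 = -26.7615

y = -2.3077x - 26.7615


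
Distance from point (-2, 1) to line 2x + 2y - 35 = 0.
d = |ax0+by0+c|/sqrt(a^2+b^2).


|2*(-2) + 2*1 - 35| = |-37| = 37
sqrt(4 + 4) = sqrt(8) = 2.8284
d = 37/sqrt(8) = 13.0815

13.0815


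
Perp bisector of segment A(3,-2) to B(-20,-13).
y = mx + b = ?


Midpoint = (-8.5, -7.5)
Slope of AB = dy/dx = -11/(-23) = 0.4783
Perp slope = -dx/dy = -23/11 = -2.0909
b = My - (perp slope)*Mx = -7.5 + (-23*(-8.5))/(-11) = -7.5 - 17.7727 = -25.2727

y = -2.0909x - 25.2727


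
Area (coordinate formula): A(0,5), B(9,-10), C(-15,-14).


0*(-10+ 14) = 0
9*(-14-5) = -171
-15*(5+ 10) = -225
sum = -396
Area = |-396|/2 = 198.0000

198.0000 sq units


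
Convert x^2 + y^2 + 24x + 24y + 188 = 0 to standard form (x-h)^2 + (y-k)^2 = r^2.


h = -D/2 = -24/2 = -12
k = -E/2 = -24/2 = -12
r^2 = h^2 + k^2 - F = 144 + 144 - 188 = 100
r = 10

Center (-12, -12), radius = 10


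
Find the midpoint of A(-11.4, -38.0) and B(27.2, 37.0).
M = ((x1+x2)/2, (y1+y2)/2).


Mx = (-11.4 + 27.2)/2 = 15.8/2 = 7.9000
My = (-38.0 + 37.0)/2 = -1.0/2 = -0.5000

(7.9000, -0.5000)


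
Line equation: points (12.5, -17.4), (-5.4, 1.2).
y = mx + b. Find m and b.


m = (18.6)/(-17.9) = -1.0391
b = y1 - m*x1 = -17.4 - (18.6*12.5)/(-17.9) = -17.4 + 12.9888 = -4.4112

y = -1.0391x - 4.4112


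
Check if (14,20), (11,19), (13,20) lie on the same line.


14*(19-20) + 11*(20-20) + 13*(20-19)
= -14 + 0 + 13 = -1

No, not collinear (determinant = -1)


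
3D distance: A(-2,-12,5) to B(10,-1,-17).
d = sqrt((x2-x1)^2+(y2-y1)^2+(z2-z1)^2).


dx=12, dy=11, dz=-22
d = sqrt(144+121+484) = sqrt(749) = 27.3679

27.3679


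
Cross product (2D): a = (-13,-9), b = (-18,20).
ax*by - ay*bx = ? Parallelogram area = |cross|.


cross = -13*20 + 9*(-18) = -260 - 162 = -422
Parallelogram area = |-422| = 422

cross = -422, parallelogram area = 422


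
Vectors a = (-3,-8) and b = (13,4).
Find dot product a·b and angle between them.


a·b = -3*13 - 8*4 = -39 - 32 = -71
|a| = sqrt(9+64) = 8.5440
|b| = sqrt(169+16) = 13.6015
cos(theta) = -71/(sqrt(73)*sqrt(185)) = -71/sqrt(13505) = -0.610958
theta = arccos(-71/sqrt(13505)) = 127.6588 degrees

a·b = -71, theta = 127.6588 deg


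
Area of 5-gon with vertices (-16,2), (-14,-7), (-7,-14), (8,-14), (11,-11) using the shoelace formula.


sum(xi*y_{i+1}) = -16*(-7) - 14*(-14) - 7*(-14) + 8*(-11) + 11*2 = 340
sum(yi*x_{i+1}) = 2*(-14) - 7*(-7) - 14*8 - 14*11 - 11*(-16) = -69
Area = |340 + 69|/2 = 409/2 = 204.5000

204.5000 sq units


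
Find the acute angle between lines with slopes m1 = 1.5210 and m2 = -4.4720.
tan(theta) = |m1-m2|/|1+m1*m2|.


m1-m2 = 5.993
1+m1*m2 = -5.801912
tan(theta) = |5.993/(-5.801912)| = 1.032935
theta = arctan(|5.993/(-5.801912)|) = 45.9282 degrees (acute angle)

45.9282 degrees


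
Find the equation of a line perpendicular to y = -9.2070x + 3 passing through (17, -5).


Perpendicular slope = -1/m1 = -1/(-9.2070) = 0.1086
b2 = y0 - m2*x0 = -5 + 17/(-9.2070) = -5 - 1.8464 = -6.8464

y = 0.1086x - 6.8464


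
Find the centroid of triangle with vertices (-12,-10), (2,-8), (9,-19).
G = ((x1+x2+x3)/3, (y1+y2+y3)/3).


Gx = (-12+2+9)/3 = -1/3 = -0.3333
Gy = (-10- 8- 19)/3 = -37/3 = -12.3333

G = (-0.3333, -12.3333)


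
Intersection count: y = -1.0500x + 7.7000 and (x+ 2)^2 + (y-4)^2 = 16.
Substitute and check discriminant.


Substitute y = -1.0500x + 7.7000: (x+ 2)^2 + (-1.0500x+7.7000-4)^2 = 16
Expand to Ax^2 + Bx + C = 0, where b-k = 3.7
A = 1+m^2 = 2.1025
B = 2(m(b-k) - h) = 2(-1.0500*3.7 + 2) = -3.77
C = h^2 + (b-k)^2 - r^2 = 4 + 13.69 - 16 = 1.69
disc = B^2-4AC = 14.2129 - 14.2129 = 0
disc = 0

1 intersection point (tangent)


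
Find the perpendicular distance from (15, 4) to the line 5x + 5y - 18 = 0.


|5*15 + 5*4 - 18| = |77| = 77
sqrt(25 + 25) = sqrt(50) = 7.0711
d = 77/sqrt(50) = 10.8894

10.8894


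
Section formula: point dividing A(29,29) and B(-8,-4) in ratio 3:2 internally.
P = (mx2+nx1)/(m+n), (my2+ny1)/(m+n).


Px = (3*(-8) + 2*29)/5 = 34/5 = 6.8000
Py = (3*(-4) + 2*29)/5 = 46/5 = 9.2000

P = (6.8000, 9.2000)


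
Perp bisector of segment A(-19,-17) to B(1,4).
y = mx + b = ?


Midpoint = (-9, -6.5)
Slope of AB = dy/dx = 21/20 = 1.0500
Perp slope = -dx/dy = -20/21 = -0.9524
b = My - (perp slope)*Mx = -6.5 + (20*(-9))/21 = -6.5 - 8.5714 = -15.0714

y = -0.9524x - 15.0714


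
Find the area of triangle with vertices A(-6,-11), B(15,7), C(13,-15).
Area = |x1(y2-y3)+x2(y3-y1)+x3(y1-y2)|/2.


-6*(7+ 15) = -132
15*(-15+ 11) = -60
13*(-11-7) = -234
sum = -426
Area = |-426|/2 = 213.0000

213.0000 sq units


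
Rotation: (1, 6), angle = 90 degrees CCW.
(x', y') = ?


cos(90) = 0, sin(90) = 1
x' = 1*0 - 6*1 = -6
y' = 1*1 + 6*0 = 1

(-6, 1)


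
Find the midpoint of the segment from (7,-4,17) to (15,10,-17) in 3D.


Mx = (7+15)/2 = 11.0000
My = (-4+10)/2 = 3.0000
Mz = (17- 17)/2 = 0

M = (11.0000, 3.0000, 0)


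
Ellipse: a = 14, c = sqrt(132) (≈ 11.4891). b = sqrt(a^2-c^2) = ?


b^2 = 14^2 - (sqrt(132))^2 = 196 - 132 = 64
b = sqrt(64) = 8

b = 8


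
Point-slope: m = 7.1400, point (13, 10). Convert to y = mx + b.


y - 10 = 7.1400(x - 13)
y = 7.1400x + 10 - 7.1400*13
y = 7.1400x - 82.8200

y = 7.1400x - 82.8200


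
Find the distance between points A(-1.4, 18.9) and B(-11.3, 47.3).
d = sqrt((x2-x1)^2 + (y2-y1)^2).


dx = -11.3 + 1.4 = -9.9
dy = 47.3 - 18.9 = 28.4
d = sqrt(98.01 + 806.56) = sqrt(904.57) = 30.0761

30.0761


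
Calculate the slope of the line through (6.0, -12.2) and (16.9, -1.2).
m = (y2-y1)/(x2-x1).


dy = -1.2 + 12.2 = 11.0
dx = 16.9 - 6.0 = 10.9
m = 11.0/10.9 = 1.0092

m = 1.0092


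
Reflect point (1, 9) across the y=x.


Reflection rule for y=x: (y, x)
(1, 9) -> (9, 1)

(9, 1)


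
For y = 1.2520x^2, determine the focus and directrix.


a = 1.2520
1/(4a) = 0.1997
Focus = (0, 0.1997)
Directrix: y = -0.1997

Focus = (0, 0.1997), Directrix: y = -0.1997


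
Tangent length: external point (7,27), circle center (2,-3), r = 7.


d = sqrt((7-2)^2 + (27+ 3)^2) = sqrt(25+900) = 30.4138
L = sqrt(925.0000 - 49) = sqrt(876.0000) = 29.5973

29.5973


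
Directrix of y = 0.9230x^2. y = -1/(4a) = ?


a = 0.9230
1/(4a) = 0.2709
directrix: y = -0.2709 = -0.2709

y = -0.2709


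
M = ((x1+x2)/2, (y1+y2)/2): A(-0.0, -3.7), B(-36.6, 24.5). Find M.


Mx = (-0.0 - 36.6)/2 = -36.6/2 = -18.3000
My = (-3.7 + 24.5)/2 = 20.8/2 = 10.4000

(-18.3000, 10.4000)


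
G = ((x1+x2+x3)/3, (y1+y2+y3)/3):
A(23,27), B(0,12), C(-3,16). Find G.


Gx = (23+0- 3)/3 = 20/3 = 6.6667
Gy = (27+12+16)/3 = 55/3 = 18.3333

G = (6.6667, 18.3333)


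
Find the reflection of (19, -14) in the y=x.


Reflection rule for y=x: (y, x)
(19, -14) -> (-14, 19)

(-14, 19)


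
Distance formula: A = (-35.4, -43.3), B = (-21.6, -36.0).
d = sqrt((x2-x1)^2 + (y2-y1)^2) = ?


dx = -21.6 + 35.4 = 13.8
dy = -36.0 + 43.3 = 7.3
d = sqrt(190.44 + 53.29) = sqrt(243.73) = 15.6119

15.6119


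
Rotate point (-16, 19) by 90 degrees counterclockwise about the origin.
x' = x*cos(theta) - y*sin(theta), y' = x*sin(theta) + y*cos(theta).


cos(90) = 0, sin(90) = 1
x' = -16*0 - 19*1 = -19
y' = -16*1 + 19*0 = -16

(-19, -16)


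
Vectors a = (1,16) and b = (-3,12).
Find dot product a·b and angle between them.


a·b = 1*(-3) + 16*12 = -3 + 192 = 189
|a| = sqrt(1+256) = 16.0312
|b| = sqrt(9+144) = 12.3693
cos(theta) = 189/(sqrt(257)*sqrt(153)) = 189/sqrt(39321) = 0.953124
theta = arccos(189/sqrt(39321)) = 17.6126 degrees

a·b = 189, theta = 17.6126 deg


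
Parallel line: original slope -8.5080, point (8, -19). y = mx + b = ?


Parallel lines have equal slopes.
m2 = -8.5080
b2 = -19 + 8.5080*8 = 49.0640

y = -8.5080x + 49.0640


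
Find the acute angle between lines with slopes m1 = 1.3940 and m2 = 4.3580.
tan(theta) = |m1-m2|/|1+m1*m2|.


m1-m2 = -2.964
1+m1*m2 = 7.075052
tan(theta) = |-2.964/7.075052| = 0.418937
theta = arctan(|-2.964/7.075052|) = 22.7306 degrees (acute angle)

22.7306 degrees


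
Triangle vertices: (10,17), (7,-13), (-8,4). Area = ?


10*(-13-4) = -170
7*(4-17) = -91
-8*(17+ 13) = -240
sum = -501
Area = |-501|/2 = 250.5000

250.5000 sq units


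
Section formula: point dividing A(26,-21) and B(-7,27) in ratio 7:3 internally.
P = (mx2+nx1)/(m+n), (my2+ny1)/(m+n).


Px = (7*(-7) + 3*26)/10 = 29/10 = 2.9000
Py = (7*27 + 3*(-21))/10 = 126/10 = 12.6000

P = (2.9000, 12.6000)


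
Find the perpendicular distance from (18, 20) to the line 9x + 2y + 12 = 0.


|9*18 + 2*20 + 12| = |214| = 214
sqrt(81 + 4) = sqrt(85) = 9.2195
d = 214/sqrt(85) = 23.2116

23.2116


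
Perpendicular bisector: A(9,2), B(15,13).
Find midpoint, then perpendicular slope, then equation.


Midpoint = (12, 7.5)
Slope of AB = dy/dx = 11/6 = 1.8333
Perp slope = -dx/dy = -6/11 = -0.5455
b = My - (perp slope)*Mx = 7.5 + (6*12)/11 = 7.5 + 6.5455 = 14.0455

y = -0.5455x + 14.0455


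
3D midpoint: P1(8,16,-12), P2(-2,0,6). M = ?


Mx = (8- 2)/2 = 3.0000
My = (16+0)/2 = 8.0000
Mz = (-12+6)/2 = -3.0000

M = (3.0000, 8.0000, -3.0000)


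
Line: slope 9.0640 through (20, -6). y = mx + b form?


y + 6 = 9.0640(x - 20)
y = 9.0640x - 6 - 9.0640*20
y = 9.0640x - 187.2800

y = 9.0640x - 187.2800


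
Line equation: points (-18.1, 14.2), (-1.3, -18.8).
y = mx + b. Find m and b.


m = (-33.0)/(16.8) = -1.9643
b = y1 - m*x1 = 14.2 - (-33.0*(-18.1))/(16.8) = 14.2 - 35.5536 = -21.3536

y = -1.9643x - 21.3536


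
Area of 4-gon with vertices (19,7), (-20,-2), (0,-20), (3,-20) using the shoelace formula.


sum(xi*y_{i+1}) = 19*(-2) - 20*(-20) + 0*(-20) + 3*7 = 383
sum(yi*x_{i+1}) = 7*(-20) - 2*0 - 20*3 - 20*19 = -580
Area = |383 + 580|/2 = 963/2 = 481.5000

481.5000 sq units


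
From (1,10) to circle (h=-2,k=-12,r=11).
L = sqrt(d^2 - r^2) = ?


d = sqrt((1+ 2)^2 + (10+ 12)^2) = sqrt(9+484) = 22.2036
L = sqrt(493.0000 - 121) = sqrt(372.0000) = 19.2873

19.2873


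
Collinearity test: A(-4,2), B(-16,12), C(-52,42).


-4*(12-42) - 16*(42-2) - 52*(2-12)
= 120 - 640 + 520 = 0

Yes, collinear (determinant = 0)


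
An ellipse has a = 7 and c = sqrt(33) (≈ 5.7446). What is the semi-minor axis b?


b^2 = 7^2 - (sqrt(33))^2 = 49 - 33 = 16
b = sqrt(16) = 4

b = 4


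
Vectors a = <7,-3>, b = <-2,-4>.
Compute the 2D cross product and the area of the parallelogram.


cross = 7*(-4) + 3*(-2) = -28 - 6 = -34
Parallelogram area = |-34| = 34

cross = -34, parallelogram area = 34


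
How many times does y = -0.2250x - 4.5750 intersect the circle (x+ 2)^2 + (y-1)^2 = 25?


Substitute y = -0.2250x - 4.5750: (x+ 2)^2 + (-0.2250x- 4.5750-1)^2 = 25
Expand to Ax^2 + Bx + C = 0, where b-k = -5.575
A = 1+m^2 = 1.050625
B = 2(m(b-k) - h) = 2(-0.2250*(-5.575) + 2) = 6.50875
C = h^2 + (b-k)^2 - r^2 = 4 + 31.080625 - 25 = 10.080625
disc = B^2-4AC = 42.3638 - 42.3638 = 0
disc = 0

1 intersection point (tangent)


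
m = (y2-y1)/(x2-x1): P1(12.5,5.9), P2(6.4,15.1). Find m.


dy = 15.1 - 5.9 = 9.2
dx = 6.4 - 12.5 = -6.1
m = 9.2/(-6.1) = -1.5082

m = -1.5082


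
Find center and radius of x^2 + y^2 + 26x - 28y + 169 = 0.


h = -D/2 = -26/2 = -13
k = -E/2 = 28/2 = 14
r^2 = h^2 + k^2 - F = 169 + 196 - 169 = 196
r = 14

Center (-13, 14), radius = 14


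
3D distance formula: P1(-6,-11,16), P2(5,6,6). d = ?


dx=11, dy=17, dz=-10
d = sqrt(121+289+100) = sqrt(510) = 22.5832

22.5832


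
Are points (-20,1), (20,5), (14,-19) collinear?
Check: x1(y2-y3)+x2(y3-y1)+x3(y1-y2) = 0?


-20*(5+ 19) + 20*(-19-1) + 14*(1-5)
= -480 - 400 - 56 = -936

No, not collinear (determinant = -936)


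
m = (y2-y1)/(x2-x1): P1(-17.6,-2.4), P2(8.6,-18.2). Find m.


dy = -18.2 + 2.4 = -15.8
dx = 8.6 + 17.6 = 26.2
m = -15.8/26.2 = -0.6031

m = -0.6031


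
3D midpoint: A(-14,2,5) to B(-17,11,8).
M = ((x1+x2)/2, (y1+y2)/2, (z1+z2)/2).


Mx = (-14- 17)/2 = -15.5000
My = (2+11)/2 = 6.5000
Mz = (5+8)/2 = 6.5000

M = (-15.5000, 6.5000, 6.5000)


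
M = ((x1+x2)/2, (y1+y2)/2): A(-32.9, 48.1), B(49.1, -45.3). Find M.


Mx = (-32.9 + 49.1)/2 = 16.2/2 = 8.1000
My = (48.1 - 45.3)/2 = 2.8/2 = 1.4000

(8.1000, 1.4000)


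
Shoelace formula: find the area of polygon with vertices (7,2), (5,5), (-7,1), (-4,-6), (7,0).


sum(xi*y_{i+1}) = 7*5 + 5*1 - 7*(-6) - 4*0 + 7*2 = 96
sum(yi*x_{i+1}) = 2*5 + 5*(-7) + 1*(-4) - 6*7 + 0*7 = -71
Area = |96 + 71|/2 = 167/2 = 83.5000

83.5000 sq units


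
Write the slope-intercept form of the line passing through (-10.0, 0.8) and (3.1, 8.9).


m = (8.1)/(13.1) = 0.6183
b = y1 - m*x1 = 0.8 - (8.1*(-10.0))/(13.1) = 0.8 + 6.1832 = 6.9832

y = 0.6183x + 6.9832


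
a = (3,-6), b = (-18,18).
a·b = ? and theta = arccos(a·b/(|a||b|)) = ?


a·b = 3*(-18) - 6*18 = -54 - 108 = -162
|a| = sqrt(9+36) = 6.7082
|b| = sqrt(324+324) = 25.4558
cos(theta) = -162/(sqrt(45)*sqrt(648)) = -162/sqrt(29160) = -0.948683
theta = arccos(-162/sqrt(29160)) = 161.5651 degrees

a·b = -162, theta = 161.5651 deg


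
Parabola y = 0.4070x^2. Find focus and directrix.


a = 0.4070
1/(4a) = 0.6143
Focus = (0, 0.6143)
Directrix: y = -0.6143

Focus = (0, 0.6143), Directrix: y = -0.6143


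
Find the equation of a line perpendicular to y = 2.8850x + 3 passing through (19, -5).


Perpendicular slope = -1/m1 = -1/2.8850 = -0.3466
b2 = y0 - m2*x0 = -5 + 19/2.8850 = -5 + 6.5858 = 1.5858

y = -0.3466x + 1.5858


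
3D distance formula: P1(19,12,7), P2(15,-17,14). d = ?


dx=-4, dy=-29, dz=7
d = sqrt(16+841+49) = sqrt(906) = 30.0998

30.0998


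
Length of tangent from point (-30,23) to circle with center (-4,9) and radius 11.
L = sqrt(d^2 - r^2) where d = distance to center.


d = sqrt((-30+ 4)^2 + (23-9)^2) = sqrt(676+196) = 29.5296
L = sqrt(872.0000 - 121) = sqrt(751.0000) = 27.4044

27.4044


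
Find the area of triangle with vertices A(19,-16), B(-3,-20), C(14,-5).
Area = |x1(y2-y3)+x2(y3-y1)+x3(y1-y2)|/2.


19*(-20+ 5) = -285
-3*(-5+ 16) = -33
14*(-16+ 20) = 56
sum = -262
Area = |-262|/2 = 131.0000

131.0000 sq units


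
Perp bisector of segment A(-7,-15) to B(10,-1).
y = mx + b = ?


Midpoint = (1.5, -8)
Slope of AB = dy/dx = 14/17 = 0.8235
Perp slope = -dx/dy = -17/14 = -1.2143
b = My - (perp slope)*Mx = -8 + (17*1.5)/14 = -8 + 1.8214 = -6.1786

y = -1.2143x - 6.1786


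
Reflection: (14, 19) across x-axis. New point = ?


Reflection rule for x-axis: (x, -y)
(14, 19) -> (14, -19)

(14, -19)


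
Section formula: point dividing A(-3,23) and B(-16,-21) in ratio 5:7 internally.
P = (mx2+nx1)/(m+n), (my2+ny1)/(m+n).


Px = (5*(-16) + 7*(-3))/12 = -101/12 = -8.4167
Py = (5*(-21) + 7*23)/12 = 56/12 = 4.6667

P = (-8.4167, 4.6667)


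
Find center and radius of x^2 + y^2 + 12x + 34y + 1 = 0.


h = -D/2 = -12/2 = -6
k = -E/2 = -34/2 = -17
r^2 = h^2 + k^2 - F = 36 + 289 - 1 = 324
r = 18

Center (-6, -17), radius = 18


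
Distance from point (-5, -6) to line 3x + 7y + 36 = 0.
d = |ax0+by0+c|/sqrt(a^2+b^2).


|3*(-5) + 7*(-6) + 36| = |-21| = 21
sqrt(9 + 49) = sqrt(58) = 7.6158
d = 21/sqrt(58) = 2.7574

2.7574


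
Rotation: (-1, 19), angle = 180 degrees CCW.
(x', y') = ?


cos(180) = -1, sin(180) = 0
x' = -1*(-1) - 19*0 = 1
y' = -1*0 + 19*(-1) = -19

(1, -19)


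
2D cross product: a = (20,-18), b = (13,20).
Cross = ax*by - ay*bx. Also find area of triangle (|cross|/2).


cross = 20*20 + 18*13 = 400 + 234 = 634
Triangle area = |634|/2 = 634/2 = 317.0000

cross = 634, triangle area = 317.0000


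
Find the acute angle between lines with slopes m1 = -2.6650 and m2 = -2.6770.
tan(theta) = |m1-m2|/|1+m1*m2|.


m1-m2 = 0.012
1+m1*m2 = 8.134205
tan(theta) = |0.012/8.134205| = 0.001475
theta = arctan(|0.012/8.134205|) = 0.0845 degrees (acute angle)

0.0845 degrees


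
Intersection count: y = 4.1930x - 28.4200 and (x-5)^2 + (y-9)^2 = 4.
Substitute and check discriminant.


Substitute y = 4.1930x - 28.4200: (x-5)^2 + (4.1930x- 28.4200-9)^2 = 4
Expand to Ax^2 + Bx + C = 0, where b-k = -37.42
A = 1+m^2 = 18.581249
B = 2(m(b-k) - h) = 2(4.1930*(-37.42) - 5) = -323.80412
C = h^2 + (b-k)^2 - r^2 = 25 + 1400.2564 - 4 = 1421.2564
disc = B^2-4AC = 104849.1081 - 105634.8762 = -785.7681
disc < 0

0 intersection points


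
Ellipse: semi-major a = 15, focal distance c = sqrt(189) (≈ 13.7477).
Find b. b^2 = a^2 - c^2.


b^2 = 15^2 - (sqrt(189))^2 = 225 - 189 = 36
b = sqrt(36) = 6

b = 6


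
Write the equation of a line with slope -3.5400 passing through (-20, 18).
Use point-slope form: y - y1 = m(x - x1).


y - 18 = -3.5400(x + 20)
y = -3.5400x + 18 + 3.5400*(-20)
y = -3.5400x - 52.8000

y = -3.5400x - 52.8000


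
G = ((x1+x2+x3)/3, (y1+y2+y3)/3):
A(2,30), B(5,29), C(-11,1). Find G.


Gx = (2+5- 11)/3 = -4/3 = -1.3333
Gy = (30+29+1)/3 = 60/3 = 20.0000

G = (-1.3333, 20.0000)


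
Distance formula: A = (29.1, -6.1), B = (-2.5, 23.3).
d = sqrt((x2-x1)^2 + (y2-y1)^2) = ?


dx = -2.5 - 29.1 = -31.6
dy = 23.3 + 6.1 = 29.4
d = sqrt(998.56 + 864.36) = sqrt(1862.92) = 43.1616

43.1616


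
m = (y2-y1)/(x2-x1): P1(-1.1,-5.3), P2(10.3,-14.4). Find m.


dy = -14.4 + 5.3 = -9.1
dx = 10.3 + 1.1 = 11.4
m = -9.1/11.4 = -0.7982

m = -0.7982


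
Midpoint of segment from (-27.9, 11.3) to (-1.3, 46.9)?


Mx = (-27.9 - 1.3)/2 = -29.2/2 = -14.6000
My = (11.3 + 46.9)/2 = 58.2/2 = 29.1000

(-14.6000, 29.1000)


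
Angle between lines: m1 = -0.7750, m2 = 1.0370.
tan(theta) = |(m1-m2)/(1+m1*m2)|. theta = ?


m1-m2 = -1.812
1+m1*m2 = 0.196325
tan(theta) = |-1.812/0.196325| = 9.229594
theta = arctan(|-1.812/0.196325|) = 83.8163 degrees (acute angle)

83.8163 degrees


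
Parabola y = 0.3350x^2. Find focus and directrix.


a = 0.3350
1/(4a) = 0.7463
Focus = (0, 0.7463)
Directrix: y = -0.7463

Focus = (0, 0.7463), Directrix: y = -0.7463


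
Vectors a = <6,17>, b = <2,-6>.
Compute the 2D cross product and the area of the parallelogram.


cross = 6*(-6) - 17*2 = -36 - 34 = -70
Parallelogram area = |-70| = 70

cross = -70, parallelogram area = 70


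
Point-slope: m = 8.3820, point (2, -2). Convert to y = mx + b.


y + 2 = 8.3820(x - 2)
y = 8.3820x - 2 - 8.3820*2
y = 8.3820x - 18.7640

y = 8.3820x - 18.7640


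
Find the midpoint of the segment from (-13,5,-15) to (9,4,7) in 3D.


Mx = (-13+9)/2 = -2.0000
My = (5+4)/2 = 4.5000
Mz = (-15+7)/2 = -4.0000

M = (-2.0000, 4.5000, -4.0000)


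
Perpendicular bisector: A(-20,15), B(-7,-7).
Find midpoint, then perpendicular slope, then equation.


Midpoint = (-13.5, 4)
Slope of AB = dy/dx = -22/13 = -1.6923
Perp slope = -dx/dy = 13/22 = 0.5909
b = My - (perp slope)*Mx = 4 + (13*(-13.5))/(-22) = 4 + 7.9773 = 11.9773

y = 0.5909x + 11.9773


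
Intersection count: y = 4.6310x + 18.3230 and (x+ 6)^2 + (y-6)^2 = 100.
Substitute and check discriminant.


Substitute y = 4.6310x + 18.3230: (x+ 6)^2 + (4.6310x+18.3230-6)^2 = 100
Expand to Ax^2 + Bx + C = 0, where b-k = 12.323
A = 1+m^2 = 22.446161
B = 2(m(b-k) - h) = 2(4.6310*12.323 + 6) = 126.135626
C = h^2 + (b-k)^2 - r^2 = 36 + 151.856329 - 100 = 87.856329
disc = B^2-4AC = 15910.1961 - 7888.1492 = 8022.0469
disc > 0

2 intersection points


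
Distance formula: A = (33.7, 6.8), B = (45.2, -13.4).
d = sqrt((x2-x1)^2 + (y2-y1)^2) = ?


dx = 45.2 - 33.7 = 11.5
dy = -13.4 - 6.8 = -20.2
d = sqrt(132.25 + 408.04) = sqrt(540.29) = 23.2441

23.2441


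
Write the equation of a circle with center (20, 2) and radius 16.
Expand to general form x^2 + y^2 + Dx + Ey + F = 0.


(x-20)^2 + (y-2)^2 = 16^2
D = -2h = -40, E = -2k = -4
F = h^2+k^2-r^2 = 400+4-256 = 148

x^2 + y^2 - 40x - 4y + 148 = 0


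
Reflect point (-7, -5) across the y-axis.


Reflection rule for y-axis: (-x, y)
(-7, -5) -> (7, -5)

(7, -5)


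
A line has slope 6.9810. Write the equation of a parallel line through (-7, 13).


Parallel lines have equal slopes.
m2 = 6.9810
b2 = 13 - 6.9810*(-7) = 61.8670

y = 6.9810x + 61.8670


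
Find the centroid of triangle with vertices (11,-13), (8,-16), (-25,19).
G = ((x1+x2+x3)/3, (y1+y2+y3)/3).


Gx = (11+8- 25)/3 = -6/3 = -2.0000
Gy = (-13- 16+19)/3 = -10/3 = -3.3333

G = (-2.0000, -3.3333)


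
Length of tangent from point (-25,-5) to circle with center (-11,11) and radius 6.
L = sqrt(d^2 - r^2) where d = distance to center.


d = sqrt((-25+ 11)^2 + (-5-11)^2) = sqrt(196+256) = 21.2603
L = sqrt(452.0000 - 36) = sqrt(416.0000) = 20.3961

20.3961


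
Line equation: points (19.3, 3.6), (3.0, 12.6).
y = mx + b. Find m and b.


m = (9.0)/(-16.3) = -0.5521
b = y1 - m*x1 = 3.6 - (9.0*19.3)/(-16.3) = 3.6 + 10.6564 = 14.2564

y = -0.5521x + 14.2564


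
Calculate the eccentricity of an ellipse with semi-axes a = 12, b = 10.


c = sqrt(144-100) = sqrt(44) = 6.6332
e = c/a = sqrt(44)/12 = 0.5528

e = 0.5528


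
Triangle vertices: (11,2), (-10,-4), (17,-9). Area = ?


11*(-4+ 9) = 55
-10*(-9-2) = 110
17*(2+ 4) = 102
sum = 267
Area = |267|/2 = 133.5000

133.5000 sq units


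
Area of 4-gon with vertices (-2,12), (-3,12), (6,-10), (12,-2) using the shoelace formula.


sum(xi*y_{i+1}) = -2*12 - 3*(-10) + 6*(-2) + 12*12 = 138
sum(yi*x_{i+1}) = 12*(-3) + 12*6 - 10*12 - 2*(-2) = -80
Area = |138 + 80|/2 = 218/2 = 109.0000

109.0000 sq units


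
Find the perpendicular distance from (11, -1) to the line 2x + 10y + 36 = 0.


|2*11 + 10*(-1) + 36| = |48| = 48
sqrt(4 + 100) = sqrt(104) = 10.1980
d = 48/sqrt(104) = 4.7068

4.7068


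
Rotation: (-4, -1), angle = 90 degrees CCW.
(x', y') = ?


cos(90) = 0, sin(90) = 1
x' = -4*0 + 1*1 = 1
y' = -4*1 - 1*0 = -4

(1, -4)


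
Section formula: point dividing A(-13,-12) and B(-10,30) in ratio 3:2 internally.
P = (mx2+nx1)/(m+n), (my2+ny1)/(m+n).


Px = (3*(-10) + 2*(-13))/5 = -56/5 = -11.2000
Py = (3*30 + 2*(-12))/5 = 66/5 = 13.2000

P = (-11.2000, 13.2000)


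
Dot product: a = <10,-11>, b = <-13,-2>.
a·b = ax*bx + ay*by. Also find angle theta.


a·b = 10*(-13) - 11*(-2) = -130 + 22 = -108
|a| = sqrt(100+121) = 14.8661
|b| = sqrt(169+4) = 13.1529
cos(theta) = -108/(sqrt(221)*sqrt(173)) = -108/sqrt(38233) = -0.552338
theta = arccos(-108/sqrt(38233)) = 123.5275 degrees

a·b = -108, theta = 123.5275 deg


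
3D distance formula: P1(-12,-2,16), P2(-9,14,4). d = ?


dx=3, dy=16, dz=-12
d = sqrt(9+256+144) = sqrt(409) = 20.2237

20.2237


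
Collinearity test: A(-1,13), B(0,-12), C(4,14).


-1*(-12-14) + 0*(14-13) + 4*(13+ 12)
= 26 + 0 + 100 = 126

No, not collinear (determinant = 126)


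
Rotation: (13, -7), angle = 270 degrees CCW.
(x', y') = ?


cos(270) = 0, sin(270) = -1
x' = 13*0 + 7*(-1) = -7
y' = 13*(-1) - 7*0 = -13

(-7, -13)


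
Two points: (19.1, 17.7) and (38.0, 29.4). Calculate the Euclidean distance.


dx = 38.0 - 19.1 = 18.9
dy = 29.4 - 17.7 = 11.7
d = sqrt(357.21 + 136.89) = sqrt(494.1) = 22.2284

22.2284


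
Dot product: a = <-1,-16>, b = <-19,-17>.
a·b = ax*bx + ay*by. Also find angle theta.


a·b = -1*(-19) - 16*(-17) = 19 + 272 = 291
|a| = sqrt(1+256) = 16.0312
|b| = sqrt(361+289) = 25.4951
cos(theta) = 291/(sqrt(257)*sqrt(650)) = 291/sqrt(167050) = 0.711983
theta = arccos(291/sqrt(167050)) = 44.6035 degrees

a·b = 291, theta = 44.6035 deg


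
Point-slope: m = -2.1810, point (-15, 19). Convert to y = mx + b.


y - 19 = -2.1810(x + 15)
y = -2.1810x + 19 + 2.1810*(-15)
y = -2.1810x - 13.7150

y = -2.1810x - 13.7150


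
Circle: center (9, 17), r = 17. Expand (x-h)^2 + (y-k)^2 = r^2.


(x-9)^2 + (y-17)^2 = 17^2
D = -2h = -18, E = -2k = -34
F = h^2+k^2-r^2 = 81+289-289 = 81

x^2 + y^2 - 18x - 34y + 81 = 0


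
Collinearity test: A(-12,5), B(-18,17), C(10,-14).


-12*(17+ 14) - 18*(-14-5) + 10*(5-17)
= -372 + 342 - 120 = -150

No, not collinear (determinant = -150)


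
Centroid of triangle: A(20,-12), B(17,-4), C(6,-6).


Gx = (20+17+6)/3 = 43/3 = 14.3333
Gy = (-12- 4- 6)/3 = -22/3 = -7.3333

G = (14.3333, -7.3333)


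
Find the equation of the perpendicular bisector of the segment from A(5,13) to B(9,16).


Midpoint = (7, 14.5)
Slope of AB = dy/dx = 3/4 = 0.7500
Perp slope = -dx/dy = -4/3 = -1.3333
b = My - (perp slope)*Mx = 14.5 + (4*7)/3 = 14.5 + 9.3333 = 23.8333

y = -1.3333x + 23.8333
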